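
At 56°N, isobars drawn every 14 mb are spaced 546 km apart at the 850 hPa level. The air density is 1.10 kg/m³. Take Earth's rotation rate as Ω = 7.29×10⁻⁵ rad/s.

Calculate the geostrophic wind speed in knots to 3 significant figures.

37.5 knots

Coriolis parameter at 56°N:
f = 2Ω sin φ = 2 × 7.29×10⁻⁵ × sin 56° = 1.21×10⁻⁴ s⁻¹
Pressure gradient: |∂P/∂n| = 1400 Pa / 546000 m = 2.56×10⁻³ Pa/m
Geostrophic balance (pressure-gradient force = Coriolis force):
V_g = (1/(fρ)) |∂P/∂n| = 2.56×10⁻³ / (1.21×10⁻⁴ × 1.10) = 19.3 m/s
Converting: 19.3 m/s × 1.944 = 37.5 knots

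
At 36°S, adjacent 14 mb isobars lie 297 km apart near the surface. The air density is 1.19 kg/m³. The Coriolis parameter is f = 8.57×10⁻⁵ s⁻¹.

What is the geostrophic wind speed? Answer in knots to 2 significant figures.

Pressure gradient: |∂P/∂n| = 1400 Pa / 297000 m = 4.71×10⁻³ Pa/m
Geostrophic balance (pressure-gradient force = Coriolis force):
V_g = (1/(fρ)) |∂P/∂n| = 4.71×10⁻³ / (8.57×10⁻⁵ × 1.19) = 46.2 m/s
Converting: 46.2 m/s × 1.944 = 90 knots

90 knots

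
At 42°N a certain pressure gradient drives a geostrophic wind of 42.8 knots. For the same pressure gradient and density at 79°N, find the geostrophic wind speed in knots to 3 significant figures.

With the same pressure gradient and density, V_g ∝ 1/f ∝ 1/sin φ.
V₂ = V₁ · sin φ₁ / sin φ₂ = 42.8 × sin 42° / sin 79°
V₂ = 42.8 × 0.6691/0.9816 = 29.2 knots

29.2 knots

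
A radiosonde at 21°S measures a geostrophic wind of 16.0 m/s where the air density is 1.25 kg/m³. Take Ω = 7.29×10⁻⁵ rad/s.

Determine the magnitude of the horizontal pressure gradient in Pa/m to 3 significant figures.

Coriolis parameter at 21°S:
f = 2Ω sin φ = 2 × 7.29×10⁻⁵ × sin 21° = 5.23×10⁻⁵ s⁻¹
Geostrophic balance rearranged: |∂P/∂n| = f ρ V_g
|∂P/∂n| = 5.23×10⁻⁵ × 1.25 × 16.0 = 1.05×10⁻³ Pa/m

1.05×10⁻³ Pa/m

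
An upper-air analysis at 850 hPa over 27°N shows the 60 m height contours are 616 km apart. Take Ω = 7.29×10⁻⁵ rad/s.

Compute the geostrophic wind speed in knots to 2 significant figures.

Coriolis parameter at 27°N:
f = 2Ω sin φ = 2 × 7.29×10⁻⁵ × sin 27° = 6.62×10⁻⁵ s⁻¹
Height gradient: |∂Z/∂n| = 60 m / 616000 m = 9.74×10⁻⁵
On a pressure surface, geostrophic balance gives V_g = (g/f)|∂Z/∂n|:
V_g = 9.81 × 9.74×10⁻⁵ / 6.62×10⁻⁵ = 14.4 m/s
Converting: 14.4 m/s × 1.944 = 28 knots

28 knots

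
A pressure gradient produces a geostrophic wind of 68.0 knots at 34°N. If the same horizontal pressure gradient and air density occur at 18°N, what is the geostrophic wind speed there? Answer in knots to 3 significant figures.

With the same pressure gradient and density, V_g ∝ 1/f ∝ 1/sin φ.
V₂ = V₁ · sin φ₁ / sin φ₂ = 68.0 × sin 34° / sin 18°
V₂ = 68.0 × 0.5592/0.3090 = 123 knots

123 knots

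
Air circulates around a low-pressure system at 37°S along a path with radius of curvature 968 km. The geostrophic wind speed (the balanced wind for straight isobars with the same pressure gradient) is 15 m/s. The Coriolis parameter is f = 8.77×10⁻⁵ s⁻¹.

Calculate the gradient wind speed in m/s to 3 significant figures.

Around a low, centrifugal force acts outward with Coriolis, so pressure-gradient force balances both:
(1/ρ)|∂P/∂n| = fV + V²/R  →  V² + fR·V − fR·V_g = 0
With fR = 8.77×10⁻⁵ × 968×10³ m = 84.9 m/s:
V = [−fR + √((fR)² + 4 fR V_g)]/2 = [−84.9 + √(84.9² + 4×84.9×15)]/2 = 13 m/s
Subgeostrophic (V < V_g = 15 m/s), as expected around a low.

13.0 m/s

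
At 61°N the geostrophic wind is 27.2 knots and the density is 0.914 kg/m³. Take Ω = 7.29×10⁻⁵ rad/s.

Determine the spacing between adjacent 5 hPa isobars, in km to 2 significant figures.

310 km

Coriolis parameter at 61°N:
f = 2Ω sin φ = 2 × 7.29×10⁻⁵ × sin 61° = 1.28×10⁻⁴ s⁻¹
Wind speed in SI: 27.2 knots = 14.0 m/s
Geostrophic balance rearranged: |∂P/∂n| = f ρ V_g
|∂P/∂n| = 1.28×10⁻⁴ × 0.914 × 14.0 = 1.63×10⁻³ Pa/m
Isobar spacing: Δn = ΔP/|∂P/∂n| = 500 Pa / 1.63×10⁻³ Pa/m = 306577 m ≈ 310 km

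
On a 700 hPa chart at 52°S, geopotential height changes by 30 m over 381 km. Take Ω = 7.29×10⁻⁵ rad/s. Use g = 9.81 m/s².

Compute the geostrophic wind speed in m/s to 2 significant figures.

Coriolis parameter at 52°S:
f = 2Ω sin φ = 2 × 7.29×10⁻⁵ × sin 52° = 1.15×10⁻⁴ s⁻¹
Height gradient: |∂Z/∂n| = 30 m / 381000 m = 7.87×10⁻⁵
On a pressure surface, geostrophic balance gives V_g = (g/f)|∂Z/∂n|:
V_g = 9.81 × 7.87×10⁻⁵ / 1.15×10⁻⁴ = 6.72 m/s

6.7 m/s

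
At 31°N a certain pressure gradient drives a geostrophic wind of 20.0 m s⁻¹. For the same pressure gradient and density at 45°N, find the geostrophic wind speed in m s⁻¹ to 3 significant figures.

With the same pressure gradient and density, V_g ∝ 1/f ∝ 1/sin φ.
V₂ = V₁ · sin φ₁ / sin φ₂ = 20.0 × sin 31° / sin 45°
V₂ = 20.0 × 0.5150/0.7071 = 14.6 m s⁻¹

14.6 m s⁻¹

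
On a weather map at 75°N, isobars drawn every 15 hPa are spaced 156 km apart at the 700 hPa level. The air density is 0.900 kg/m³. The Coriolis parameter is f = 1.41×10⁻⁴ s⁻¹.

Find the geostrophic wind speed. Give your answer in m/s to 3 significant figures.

75.8 m/s

Pressure gradient: |∂P/∂n| = 1500 Pa / 156000 m = 9.62×10⁻³ Pa/m
Geostrophic balance (pressure-gradient force = Coriolis force):
V_g = (1/(fρ)) |∂P/∂n| = 9.62×10⁻³ / (1.41×10⁻⁴ × 0.900) = 75.8 m/s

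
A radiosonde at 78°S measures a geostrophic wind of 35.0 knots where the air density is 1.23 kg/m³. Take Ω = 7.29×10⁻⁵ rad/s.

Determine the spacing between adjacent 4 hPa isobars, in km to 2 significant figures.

Coriolis parameter at 78°S:
f = 2Ω sin φ = 2 × 7.29×10⁻⁵ × sin 78° = 1.43×10⁻⁴ s⁻¹
Wind speed in SI: 35.0 knots = 18.0 m/s
Geostrophic balance rearranged: |∂P/∂n| = f ρ V_g
|∂P/∂n| = 1.43×10⁻⁴ × 1.23 × 18.0 = 3.16×10⁻³ Pa/m
Isobar spacing: Δn = ΔP/|∂P/∂n| = 400 Pa / 3.16×10⁻³ Pa/m = 126645 m ≈ 130 km

130 km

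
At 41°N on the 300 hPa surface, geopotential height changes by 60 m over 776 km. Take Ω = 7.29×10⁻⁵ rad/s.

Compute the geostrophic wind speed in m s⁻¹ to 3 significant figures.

Coriolis parameter at 41°N:
f = 2Ω sin φ = 2 × 7.29×10⁻⁵ × sin 41° = 9.57×10⁻⁵ s⁻¹
Height gradient: |∂Z/∂n| = 60 m / 776000 m = 7.73×10⁻⁵
On a pressure surface, geostrophic balance gives V_g = (g/f)|∂Z/∂n|:
V_g = 9.81 × 7.73×10⁻⁵ / 9.57×10⁻⁵ = 7.93 m/s

7.93 m s⁻¹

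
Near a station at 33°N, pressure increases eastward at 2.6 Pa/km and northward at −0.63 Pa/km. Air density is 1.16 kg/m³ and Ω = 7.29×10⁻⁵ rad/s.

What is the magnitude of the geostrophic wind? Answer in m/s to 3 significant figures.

29.0 m/s

Coriolis parameter at 33°N:
f = 2Ω sin φ = 2 × 7.29×10⁻⁵ × sin 33° = 7.94×10⁻⁵ s⁻¹
Component geostrophic relations (x east, y north):
u_g = −(1/(fρ)) ∂P/∂y,  v_g = (1/(fρ)) ∂P/∂x
u_g = −(−0.63×10⁻³)/(7.94×10⁻⁵ × 1.16) = 6.84 m/s;  v_g = (2.6×10⁻³)/(7.94×10⁻⁵ × 1.16) = 28.2 m/s
|V_g| = √(u_g² + v_g²) = 29.0 m/s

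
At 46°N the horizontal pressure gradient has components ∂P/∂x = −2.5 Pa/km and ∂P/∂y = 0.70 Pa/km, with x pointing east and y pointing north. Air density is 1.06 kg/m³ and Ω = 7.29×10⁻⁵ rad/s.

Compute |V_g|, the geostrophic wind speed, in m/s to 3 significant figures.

23.4 m/s

Coriolis parameter at 46°N:
f = 2Ω sin φ = 2 × 7.29×10⁻⁵ × sin 46° = 1.05×10⁻⁴ s⁻¹
Component geostrophic relations (x east, y north):
u_g = −(1/(fρ)) ∂P/∂y,  v_g = (1/(fρ)) ∂P/∂x
u_g = −(0.70×10⁻³)/(1.05×10⁻⁴ × 1.06) = −6.30 m/s;  v_g = (−2.5×10⁻³)/(1.05×10⁻⁴ × 1.06) = −22.5 m/s
|V_g| = √(u_g² + v_g²) = 23.4 m/s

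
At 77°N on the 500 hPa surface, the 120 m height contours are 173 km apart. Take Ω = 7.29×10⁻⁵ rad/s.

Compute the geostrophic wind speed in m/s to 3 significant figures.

Coriolis parameter at 77°N:
f = 2Ω sin φ = 2 × 7.29×10⁻⁵ × sin 77° = 1.42×10⁻⁴ s⁻¹
Height gradient: |∂Z/∂n| = 120 m / 173000 m = 6.94×10⁻⁴
On a pressure surface, geostrophic balance gives V_g = (g/f)|∂Z/∂n|:
V_g = 9.81 × 6.94×10⁻⁴ / 1.42×10⁻⁴ = 47.9 m/s

47.9 m/s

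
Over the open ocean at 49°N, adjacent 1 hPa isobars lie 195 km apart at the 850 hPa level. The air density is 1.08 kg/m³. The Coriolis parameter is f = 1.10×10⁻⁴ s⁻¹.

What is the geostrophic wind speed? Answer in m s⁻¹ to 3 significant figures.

4.32 m s⁻¹

Pressure gradient: |∂P/∂n| = 100 Pa / 195000 m = 5.13×10⁻⁴ Pa/m
Geostrophic balance (pressure-gradient force = Coriolis force):
V_g = (1/(fρ)) |∂P/∂n| = 5.13×10⁻⁴ / (1.10×10⁻⁴ × 1.08) = 4.32 m/s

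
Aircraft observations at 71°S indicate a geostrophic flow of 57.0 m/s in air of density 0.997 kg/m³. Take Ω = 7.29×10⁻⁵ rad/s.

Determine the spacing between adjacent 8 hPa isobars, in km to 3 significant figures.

102 km

Coriolis parameter at 71°S:
f = 2Ω sin φ = 2 × 7.29×10⁻⁵ × sin 71° = 1.38×10⁻⁴ s⁻¹
Geostrophic balance rearranged: |∂P/∂n| = f ρ V_g
|∂P/∂n| = 1.38×10⁻⁴ × 0.997 × 57.0 = 7.83×10⁻³ Pa/m
Isobar spacing: Δn = ΔP/|∂P/∂n| = 800 Pa / 7.83×10⁻³ Pa/m = 102116 m ≈ 102 km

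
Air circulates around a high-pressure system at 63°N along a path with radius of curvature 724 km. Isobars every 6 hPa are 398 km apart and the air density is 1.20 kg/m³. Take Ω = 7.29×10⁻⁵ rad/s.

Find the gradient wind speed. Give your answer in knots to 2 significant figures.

Coriolis parameter at 63°N:
f = 2Ω sin φ = 2 × 7.29×10⁻⁵ × sin 63° = 1.30×10⁻⁴ s⁻¹
Pressure gradient: |∂P/∂n| = 600 Pa / 398000 m = 1.51×10⁻³ Pa/m
Geostrophic speed: V_g = |∂P/∂n|/(fρ) = 1.51×10⁻³/(1.30×10⁻⁴ × 1.20) = 9.67 m/s
Around a high, pressure-gradient force acts outward with centrifugal, so Coriolis balances both:
fV = (1/ρ)|∂P/∂n| + V²/R  →  V² − fR·V + fR·V_g = 0
With fR = 1.30×10⁻⁴ × 724×10³ m = 94.1 m/s:
V = [fR − √((fR)² − 4 fR V_g)]/2 = [94.1 − √(94.1² − 4×94.1×9.67)]/2 = 10.9 m/s
Supergeostrophic (V > V_g = 9.67 m/s), as expected around a high.
Converting: 10.9 m/s × 1.944 = 21 knots

21 knots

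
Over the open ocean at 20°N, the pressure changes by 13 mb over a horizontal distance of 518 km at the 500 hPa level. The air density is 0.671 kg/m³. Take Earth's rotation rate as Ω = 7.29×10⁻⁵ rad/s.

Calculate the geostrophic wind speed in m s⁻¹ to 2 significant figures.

Coriolis parameter at 20°N:
f = 2Ω sin φ = 2 × 7.29×10⁻⁵ × sin 20° = 4.99×10⁻⁵ s⁻¹
Pressure gradient: |∂P/∂n| = 1300 Pa / 518000 m = 2.51×10⁻³ Pa/m
Geostrophic balance (pressure-gradient force = Coriolis force):
V_g = (1/(fρ)) |∂P/∂n| = 2.51×10⁻³ / (4.99×10⁻⁵ × 0.671) = 75.0 m/s

75 m s⁻¹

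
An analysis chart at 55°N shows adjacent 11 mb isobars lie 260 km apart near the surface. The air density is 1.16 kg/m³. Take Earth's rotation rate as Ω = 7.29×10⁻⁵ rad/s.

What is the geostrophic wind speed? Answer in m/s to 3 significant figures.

Coriolis parameter at 55°N:
f = 2Ω sin φ = 2 × 7.29×10⁻⁵ × sin 55° = 1.19×10⁻⁴ s⁻¹
Pressure gradient: |∂P/∂n| = 1100 Pa / 260000 m = 4.23×10⁻³ Pa/m
Geostrophic balance (pressure-gradient force = Coriolis force):
V_g = (1/(fρ)) |∂P/∂n| = 4.23×10⁻³ / (1.19×10⁻⁴ × 1.16) = 30.5 m/s

30.5 m/s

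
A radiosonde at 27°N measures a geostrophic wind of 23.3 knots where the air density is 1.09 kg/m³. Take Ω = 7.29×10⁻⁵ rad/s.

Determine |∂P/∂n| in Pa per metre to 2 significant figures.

Coriolis parameter at 27°N:
f = 2Ω sin φ = 2 × 7.29×10⁻⁵ × sin 27° = 6.62×10⁻⁵ s⁻¹
Wind speed in SI: 23.3 knots = 12.0 m/s
Geostrophic balance rearranged: |∂P/∂n| = f ρ V_g
|∂P/∂n| = 6.62×10⁻⁵ × 1.09 × 12.0 = 8.65×10⁻⁴ Pa/m

8.6×10⁻⁴ Pa/m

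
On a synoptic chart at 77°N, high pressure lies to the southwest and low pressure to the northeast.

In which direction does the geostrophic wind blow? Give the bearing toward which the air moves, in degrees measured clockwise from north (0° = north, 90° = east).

135°

The pressure-gradient force points toward the northeast (bearing 045°).
Geostrophic balance: in the Northern Hemisphere the Coriolis force deflects motion to the right, so the geostrophic wind blows 90° to the right of the pressure-gradient force (low pressure on the left).
Rotating 045° by 90° clockwise gives 135° — the wind blows toward the southeast.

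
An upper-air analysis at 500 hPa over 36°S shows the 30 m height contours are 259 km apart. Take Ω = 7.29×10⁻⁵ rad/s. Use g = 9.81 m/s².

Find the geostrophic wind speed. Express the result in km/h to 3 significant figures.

Coriolis parameter at 36°S:
f = 2Ω sin φ = 2 × 7.29×10⁻⁵ × sin 36° = 8.57×10⁻⁵ s⁻¹
Height gradient: |∂Z/∂n| = 30 m / 259000 m = 1.16×10⁻⁴
On a pressure surface, geostrophic balance gives V_g = (g/f)|∂Z/∂n|:
V_g = 9.81 × 1.16×10⁻⁴ / 8.57×10⁻⁵ = 13.3 m/s
Converting: 13.3 m/s × 3.6 = 47.7 km/h

47.7 km/h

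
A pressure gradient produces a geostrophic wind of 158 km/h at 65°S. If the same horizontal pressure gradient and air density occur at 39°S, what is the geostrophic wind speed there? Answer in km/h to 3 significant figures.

With the same pressure gradient and density, V_g ∝ 1/f ∝ 1/sin φ.
V₂ = V₁ · sin φ₁ / sin φ₂ = 158 × sin 65° / sin 39°
V₂ = 158 × 0.9063/0.6293 = 228 km/h

228 km/h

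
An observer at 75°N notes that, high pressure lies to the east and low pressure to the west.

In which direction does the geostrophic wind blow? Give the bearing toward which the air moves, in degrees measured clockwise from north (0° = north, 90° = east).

The pressure-gradient force points toward the west (bearing 270°).
Geostrophic balance: in the Northern Hemisphere the Coriolis force deflects motion to the right, so the geostrophic wind blows 90° to the right of the pressure-gradient force (low pressure on the left).
Rotating 270° by 90° clockwise gives 000° — the wind blows toward the north.

000°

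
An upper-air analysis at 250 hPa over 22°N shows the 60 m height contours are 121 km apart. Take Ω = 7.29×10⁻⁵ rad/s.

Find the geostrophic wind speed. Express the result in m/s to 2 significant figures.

Coriolis parameter at 22°N:
f = 2Ω sin φ = 2 × 7.29×10⁻⁵ × sin 22° = 5.46×10⁻⁵ s⁻¹
Height gradient: |∂Z/∂n| = 60 m / 121000 m = 4.96×10⁻⁴
On a pressure surface, geostrophic balance gives V_g = (g/f)|∂Z/∂n|:
V_g = 9.81 × 4.96×10⁻⁴ / 5.46×10⁻⁵ = 89.1 m/s

89 m/s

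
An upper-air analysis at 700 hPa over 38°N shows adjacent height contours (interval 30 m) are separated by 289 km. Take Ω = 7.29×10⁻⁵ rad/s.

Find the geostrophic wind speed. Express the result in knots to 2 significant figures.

22 knots

Coriolis parameter at 38°N:
f = 2Ω sin φ = 2 × 7.29×10⁻⁵ × sin 38° = 8.98×10⁻⁵ s⁻¹
Height gradient: |∂Z/∂n| = 30 m / 289000 m = 1.04×10⁻⁴
On a pressure surface, geostrophic balance gives V_g = (g/f)|∂Z/∂n|:
V_g = 9.81 × 1.04×10⁻⁴ / 8.98×10⁻⁵ = 11.3 m/s
Converting: 11.3 m/s × 1.944 = 22 knots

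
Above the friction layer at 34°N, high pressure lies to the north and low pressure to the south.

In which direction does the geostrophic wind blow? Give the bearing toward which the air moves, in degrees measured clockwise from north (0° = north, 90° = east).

270°

The pressure-gradient force points toward the south (bearing 180°).
Geostrophic balance: in the Northern Hemisphere the Coriolis force deflects motion to the right, so the geostrophic wind blows 90° to the right of the pressure-gradient force (low pressure on the left).
Rotating 180° by 90° clockwise gives 270° — the wind blows toward the west.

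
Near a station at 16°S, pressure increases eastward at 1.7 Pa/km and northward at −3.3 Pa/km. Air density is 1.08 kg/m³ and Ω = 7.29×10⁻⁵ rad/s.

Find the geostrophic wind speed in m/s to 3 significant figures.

85.5 m/s

Coriolis parameter at 16°S:
f = 2Ω sin φ = 2 × 7.29×10⁻⁵ × sin 16° = 4.02×10⁻⁵ s⁻¹
In the Southern Hemisphere f is negative: f = −4.02×10⁻⁵ s⁻¹.
Component geostrophic relations (x east, y north):
u_g = −(1/(fρ)) ∂P/∂y,  v_g = (1/(fρ)) ∂P/∂x
u_g = −(−3.3×10⁻³)/(−4.02×10⁻⁵ × 1.08) = −76.0 m/s;  v_g = (1.7×10⁻³)/(−4.02×10⁻⁵ × 1.08) = −39.2 m/s
|V_g| = √(u_g² + v_g²) = 85.5 m/s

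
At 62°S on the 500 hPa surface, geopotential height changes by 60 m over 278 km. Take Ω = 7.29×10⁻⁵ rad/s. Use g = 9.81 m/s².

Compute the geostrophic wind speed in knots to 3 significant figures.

32.0 knots

Coriolis parameter at 62°S:
f = 2Ω sin φ = 2 × 7.29×10⁻⁵ × sin 62° = 1.29×10⁻⁴ s⁻¹
Height gradient: |∂Z/∂n| = 60 m / 278000 m = 2.16×10⁻⁴
On a pressure surface, geostrophic balance gives V_g = (g/f)|∂Z/∂n|:
V_g = 9.81 × 2.16×10⁻⁴ / 1.29×10⁻⁴ = 16.4 m/s
Converting: 16.4 m/s × 1.944 = 32.0 knots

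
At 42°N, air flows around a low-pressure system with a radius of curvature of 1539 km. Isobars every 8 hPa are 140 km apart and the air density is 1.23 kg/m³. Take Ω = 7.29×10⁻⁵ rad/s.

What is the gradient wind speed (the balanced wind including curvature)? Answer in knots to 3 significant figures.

73.9 knots

Coriolis parameter at 42°N:
f = 2Ω sin φ = 2 × 7.29×10⁻⁵ × sin 42° = 9.76×10⁻⁵ s⁻¹
Pressure gradient: |∂P/∂n| = 800 Pa / 140000 m = 5.71×10⁻³ Pa/m
Geostrophic speed: V_g = |∂P/∂n|/(fρ) = 5.71×10⁻³/(9.76×10⁻⁵ × 1.23) = 47.6 m/s
Around a low, centrifugal force acts outward with Coriolis, so pressure-gradient force balances both:
(1/ρ)|∂P/∂n| = fV + V²/R  →  V² + fR·V − fR·V_g = 0
With fR = 9.76×10⁻⁵ × 1539×10³ m = 150 m/s:
V = [−fR + √((fR)² + 4 fR V_g)]/2 = [−150 + √(150² + 4×150×47.6)]/2 = 38 m/s
Subgeostrophic (V < V_g = 47.6 m/s), as expected around a low.
Converting: 38 m/s × 1.944 = 73.9 knots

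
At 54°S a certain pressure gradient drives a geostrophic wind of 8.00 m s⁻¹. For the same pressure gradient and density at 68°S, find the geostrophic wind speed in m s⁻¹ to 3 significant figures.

6.98 m s⁻¹

With the same pressure gradient and density, V_g ∝ 1/f ∝ 1/sin φ.
V₂ = V₁ · sin φ₁ / sin φ₂ = 8.00 × sin 54° / sin 68°
V₂ = 8.00 × 0.8090/0.9272 = 6.98 m s⁻¹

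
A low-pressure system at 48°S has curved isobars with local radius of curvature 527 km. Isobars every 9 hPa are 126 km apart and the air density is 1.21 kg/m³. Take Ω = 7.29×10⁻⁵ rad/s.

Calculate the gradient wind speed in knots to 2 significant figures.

66 knots

Coriolis parameter at 48°S:
f = 2Ω sin φ = 2 × 7.29×10⁻⁵ × sin 48° = 1.08×10⁻⁴ s⁻¹
Pressure gradient: |∂P/∂n| = 900 Pa / 126000 m = 7.14×10⁻³ Pa/m
Geostrophic speed: V_g = |∂P/∂n|/(fρ) = 7.14×10⁻³/(1.08×10⁻⁴ × 1.21) = 54.5 m/s
Around a low, centrifugal force acts outward with Coriolis, so pressure-gradient force balances both:
(1/ρ)|∂P/∂n| = fV + V²/R  →  V² + fR·V − fR·V_g = 0
With fR = 1.08×10⁻⁴ × 527×10³ m = 57.1 m/s:
V = [−fR + √((fR)² + 4 fR V_g)]/2 = [−57.1 + √(57.1² + 4×57.1×54.5)]/2 = 34.1 m/s
Subgeostrophic (V < V_g = 54.5 m/s), as expected around a low.
Converting: 34.1 m/s × 1.944 = 66 knots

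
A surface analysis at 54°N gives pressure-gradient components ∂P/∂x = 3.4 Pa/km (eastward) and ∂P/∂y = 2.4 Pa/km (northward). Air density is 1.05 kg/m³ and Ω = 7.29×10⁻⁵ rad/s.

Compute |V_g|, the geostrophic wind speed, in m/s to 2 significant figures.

34 m/s

Coriolis parameter at 54°N:
f = 2Ω sin φ = 2 × 7.29×10⁻⁵ × sin 54° = 1.18×10⁻⁴ s⁻¹
Component geostrophic relations (x east, y north):
u_g = −(1/(fρ)) ∂P/∂y,  v_g = (1/(fρ)) ∂P/∂x
u_g = −(2.4×10⁻³)/(1.18×10⁻⁴ × 1.05) = −19.4 m/s;  v_g = (3.4×10⁻³)/(1.18×10⁻⁴ × 1.05) = 27.5 m/s
|V_g| = √(u_g² + v_g²) = 33.6 m/s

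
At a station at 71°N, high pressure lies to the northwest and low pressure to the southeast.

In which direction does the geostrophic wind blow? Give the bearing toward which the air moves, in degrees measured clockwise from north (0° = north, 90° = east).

225°

The pressure-gradient force points toward the southeast (bearing 135°).
Geostrophic balance: in the Northern Hemisphere the Coriolis force deflects motion to the right, so the geostrophic wind blows 90° to the right of the pressure-gradient force (low pressure on the left).
Rotating 135° by 90° clockwise gives 225° — the wind blows toward the southwest.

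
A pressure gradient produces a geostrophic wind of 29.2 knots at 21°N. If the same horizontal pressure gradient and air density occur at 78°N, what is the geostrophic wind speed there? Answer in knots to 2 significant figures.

With the same pressure gradient and density, V_g ∝ 1/f ∝ 1/sin φ.
V₂ = V₁ · sin φ₁ / sin φ₂ = 29.2 × sin 21° / sin 78°
V₂ = 29.2 × 0.3584/0.9781 = 11 knots

11 knots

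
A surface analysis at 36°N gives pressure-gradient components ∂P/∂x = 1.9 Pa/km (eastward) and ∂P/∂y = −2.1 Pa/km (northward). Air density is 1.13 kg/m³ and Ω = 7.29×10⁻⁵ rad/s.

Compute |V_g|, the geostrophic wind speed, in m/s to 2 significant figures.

Coriolis parameter at 36°N:
f = 2Ω sin φ = 2 × 7.29×10⁻⁵ × sin 36° = 8.57×10⁻⁵ s⁻¹
Component geostrophic relations (x east, y north):
u_g = −(1/(fρ)) ∂P/∂y,  v_g = (1/(fρ)) ∂P/∂x
u_g = −(−2.1×10⁻³)/(8.57×10⁻⁵ × 1.13) = 21.7 m/s;  v_g = (1.9×10⁻³)/(8.57×10⁻⁵ × 1.13) = 19.6 m/s
|V_g| = √(u_g² + v_g²) = 29.2 m/s

29 m/s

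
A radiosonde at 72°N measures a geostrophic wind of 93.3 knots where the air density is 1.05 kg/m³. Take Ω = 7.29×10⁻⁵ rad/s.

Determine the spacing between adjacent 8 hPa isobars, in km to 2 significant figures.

Coriolis parameter at 72°N:
f = 2Ω sin φ = 2 × 7.29×10⁻⁵ × sin 72° = 1.39×10⁻⁴ s⁻¹
Wind speed in SI: 93.3 knots = 48.0 m/s
Geostrophic balance rearranged: |∂P/∂n| = f ρ V_g
|∂P/∂n| = 1.39×10⁻⁴ × 1.05 × 48.0 = 6.99×10⁻³ Pa/m
Isobar spacing: Δn = ΔP/|∂P/∂n| = 800 Pa / 6.99×10⁻³ Pa/m = 114477 m ≈ 110 km

110 km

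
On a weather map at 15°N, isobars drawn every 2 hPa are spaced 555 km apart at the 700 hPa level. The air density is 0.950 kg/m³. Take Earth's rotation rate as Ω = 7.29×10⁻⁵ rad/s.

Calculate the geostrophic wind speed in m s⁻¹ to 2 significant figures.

Coriolis parameter at 15°N:
f = 2Ω sin φ = 2 × 7.29×10⁻⁵ × sin 15° = 3.77×10⁻⁵ s⁻¹
Pressure gradient: |∂P/∂n| = 200 Pa / 555000 m = 3.60×10⁻⁴ Pa/m
Geostrophic balance (pressure-gradient force = Coriolis force):
V_g = (1/(fρ)) |∂P/∂n| = 3.60×10⁻⁴ / (3.77×10⁻⁵ × 0.950) = 10.1 m/s

10 m s⁻¹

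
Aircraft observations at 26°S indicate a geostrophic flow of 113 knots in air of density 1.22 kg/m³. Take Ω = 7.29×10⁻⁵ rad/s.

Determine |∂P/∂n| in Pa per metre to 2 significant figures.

Coriolis parameter at 26°S:
f = 2Ω sin φ = 2 × 7.29×10⁻⁵ × sin 26° = 6.39×10⁻⁵ s⁻¹
Wind speed in SI: 113 knots = 58.1 m/s
Geostrophic balance rearranged: |∂P/∂n| = f ρ V_g
|∂P/∂n| = 6.39×10⁻⁵ × 1.22 × 58.1 = 4.53×10⁻³ Pa/m

4.5×10⁻³ Pa/m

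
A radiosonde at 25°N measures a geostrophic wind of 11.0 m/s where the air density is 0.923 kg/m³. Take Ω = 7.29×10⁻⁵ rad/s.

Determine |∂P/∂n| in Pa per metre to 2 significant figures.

Coriolis parameter at 25°N:
f = 2Ω sin φ = 2 × 7.29×10⁻⁵ × sin 25° = 6.16×10⁻⁵ s⁻¹
Geostrophic balance rearranged: |∂P/∂n| = f ρ V_g
|∂P/∂n| = 6.16×10⁻⁵ × 0.923 × 11.0 = 6.26×10⁻⁴ Pa/m

6.3×10⁻⁴ Pa/m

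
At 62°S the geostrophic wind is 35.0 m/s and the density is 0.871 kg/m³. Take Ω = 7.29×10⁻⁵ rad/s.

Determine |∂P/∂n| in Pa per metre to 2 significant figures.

Coriolis parameter at 62°S:
f = 2Ω sin φ = 2 × 7.29×10⁻⁵ × sin 62° = 1.29×10⁻⁴ s⁻¹
Geostrophic balance rearranged: |∂P/∂n| = f ρ V_g
|∂P/∂n| = 1.29×10⁻⁴ × 0.871 × 35.0 = 3.92×10⁻³ Pa/m

3.9×10⁻³ Pa/m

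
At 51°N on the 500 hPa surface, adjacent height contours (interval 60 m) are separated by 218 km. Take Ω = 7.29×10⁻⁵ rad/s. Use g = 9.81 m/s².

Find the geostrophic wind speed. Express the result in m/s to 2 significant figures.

24 m/s

Coriolis parameter at 51°N:
f = 2Ω sin φ = 2 × 7.29×10⁻⁵ × sin 51° = 1.13×10⁻⁴ s⁻¹
Height gradient: |∂Z/∂n| = 60 m / 218000 m = 2.75×10⁻⁴
On a pressure surface, geostrophic balance gives V_g = (g/f)|∂Z/∂n|:
V_g = 9.81 × 2.75×10⁻⁴ / 1.13×10⁻⁴ = 23.8 m/s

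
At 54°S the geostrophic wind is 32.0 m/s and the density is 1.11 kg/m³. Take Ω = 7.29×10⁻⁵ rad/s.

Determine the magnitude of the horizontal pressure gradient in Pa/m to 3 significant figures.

4.19×10⁻³ Pa/m

Coriolis parameter at 54°S:
f = 2Ω sin φ = 2 × 7.29×10⁻⁵ × sin 54° = 1.18×10⁻⁴ s⁻¹
Geostrophic balance rearranged: |∂P/∂n| = f ρ V_g
|∂P/∂n| = 1.18×10⁻⁴ × 1.11 × 32.0 = 4.19×10⁻³ Pa/m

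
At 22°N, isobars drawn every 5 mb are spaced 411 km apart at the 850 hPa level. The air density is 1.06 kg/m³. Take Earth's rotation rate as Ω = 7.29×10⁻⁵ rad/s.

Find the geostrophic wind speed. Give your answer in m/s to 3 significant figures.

21.0 m/s

Coriolis parameter at 22°N:
f = 2Ω sin φ = 2 × 7.29×10⁻⁵ × sin 22° = 5.46×10⁻⁵ s⁻¹
Pressure gradient: |∂P/∂n| = 500 Pa / 411000 m = 1.22×10⁻³ Pa/m
Geostrophic balance (pressure-gradient force = Coriolis force):
V_g = (1/(fρ)) |∂P/∂n| = 1.22×10⁻³ / (5.46×10⁻⁵ × 1.06) = 21.0 m/s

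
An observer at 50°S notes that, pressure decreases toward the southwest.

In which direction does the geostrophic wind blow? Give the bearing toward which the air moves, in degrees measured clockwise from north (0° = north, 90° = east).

135°

The pressure-gradient force points toward the southwest (bearing 225°).
Geostrophic balance: in the Southern Hemisphere the Coriolis force deflects motion to the left, so the geostrophic wind blows 90° to the left of the pressure-gradient force (low pressure on the right).
Rotating 225° by 90° counterclockwise gives 135° — the wind blows toward the southeast.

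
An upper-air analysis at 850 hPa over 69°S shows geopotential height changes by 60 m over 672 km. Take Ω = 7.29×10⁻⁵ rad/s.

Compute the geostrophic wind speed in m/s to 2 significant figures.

6.4 m/s

Coriolis parameter at 69°S:
f = 2Ω sin φ = 2 × 7.29×10⁻⁵ × sin 69° = 1.36×10⁻⁴ s⁻¹
Height gradient: |∂Z/∂n| = 60 m / 672000 m = 8.93×10⁻⁵
On a pressure surface, geostrophic balance gives V_g = (g/f)|∂Z/∂n|:
V_g = 9.81 × 8.93×10⁻⁵ / 1.36×10⁻⁴ = 6.43 m/s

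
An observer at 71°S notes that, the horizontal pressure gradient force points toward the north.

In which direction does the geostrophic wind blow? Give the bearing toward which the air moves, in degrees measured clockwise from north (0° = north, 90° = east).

270°

The pressure-gradient force points toward the north (bearing 000°).
Geostrophic balance: in the Southern Hemisphere the Coriolis force deflects motion to the left, so the geostrophic wind blows 90° to the left of the pressure-gradient force (low pressure on the right).
Rotating 000° by 90° counterclockwise gives 270° — the wind blows toward the west.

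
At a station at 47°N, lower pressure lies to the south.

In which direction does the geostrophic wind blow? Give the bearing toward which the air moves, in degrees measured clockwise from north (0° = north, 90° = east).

The pressure-gradient force points toward the south (bearing 180°).
Geostrophic balance: in the Northern Hemisphere the Coriolis force deflects motion to the right, so the geostrophic wind blows 90° to the right of the pressure-gradient force (low pressure on the left).
Rotating 180° by 90° clockwise gives 270° — the wind blows toward the west.

270°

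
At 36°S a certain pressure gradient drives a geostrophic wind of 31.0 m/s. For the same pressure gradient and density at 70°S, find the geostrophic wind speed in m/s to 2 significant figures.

With the same pressure gradient and density, V_g ∝ 1/f ∝ 1/sin φ.
V₂ = V₁ · sin φ₁ / sin φ₂ = 31.0 × sin 36° / sin 70°
V₂ = 31.0 × 0.5878/0.9397 = 19 m/s

19 m/s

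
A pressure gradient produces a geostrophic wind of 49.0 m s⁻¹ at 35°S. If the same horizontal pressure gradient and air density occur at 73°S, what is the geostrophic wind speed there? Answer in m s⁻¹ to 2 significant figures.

29 m s⁻¹

With the same pressure gradient and density, V_g ∝ 1/f ∝ 1/sin φ.
V₂ = V₁ · sin φ₁ / sin φ₂ = 49.0 × sin 35° / sin 73°
V₂ = 49.0 × 0.5736/0.9563 = 29 m s⁻¹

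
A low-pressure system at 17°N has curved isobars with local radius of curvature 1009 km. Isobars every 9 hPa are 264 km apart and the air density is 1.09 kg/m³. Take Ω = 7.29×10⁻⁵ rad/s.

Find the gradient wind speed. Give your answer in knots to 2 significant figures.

Coriolis parameter at 17°N:
f = 2Ω sin φ = 2 × 7.29×10⁻⁵ × sin 17° = 4.26×10⁻⁵ s⁻¹
Pressure gradient: |∂P/∂n| = 900 Pa / 264000 m = 3.41×10⁻³ Pa/m
Geostrophic speed: V_g = |∂P/∂n|/(fρ) = 3.41×10⁻³/(4.26×10⁻⁵ × 1.09) = 73.4 m/s
Around a low, centrifugal force acts outward with Coriolis, so pressure-gradient force balances both:
(1/ρ)|∂P/∂n| = fV + V²/R  →  V² + fR·V − fR·V_g = 0
With fR = 4.26×10⁻⁵ × 1009×10³ m = 43.0 m/s:
V = [−fR + √((fR)² + 4 fR V_g)]/2 = [−43.0 + √(43.0² + 4×43.0×73.4)]/2 = 38.6 m/s
Subgeostrophic (V < V_g = 73.4 m/s), as expected around a low.
Converting: 38.6 m/s × 1.944 = 75 knots

75 knots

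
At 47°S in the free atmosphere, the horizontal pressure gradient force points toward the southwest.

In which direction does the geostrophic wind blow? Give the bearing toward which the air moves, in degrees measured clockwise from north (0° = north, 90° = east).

The pressure-gradient force points toward the southwest (bearing 225°).
Geostrophic balance: in the Southern Hemisphere the Coriolis force deflects motion to the left, so the geostrophic wind blows 90° to the left of the pressure-gradient force (low pressure on the right).
Rotating 225° by 90° counterclockwise gives 135° — the wind blows toward the southeast.

135°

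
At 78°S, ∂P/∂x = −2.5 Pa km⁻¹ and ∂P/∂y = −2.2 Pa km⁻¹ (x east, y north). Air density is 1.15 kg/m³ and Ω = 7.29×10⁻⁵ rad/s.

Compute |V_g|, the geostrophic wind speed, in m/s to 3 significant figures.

Coriolis parameter at 78°S:
f = 2Ω sin φ = 2 × 7.29×10⁻⁵ × sin 78° = 1.43×10⁻⁴ s⁻¹
In the Southern Hemisphere f is negative: f = −1.43×10⁻⁴ s⁻¹.
Component geostrophic relations (x east, y north):
u_g = −(1/(fρ)) ∂P/∂y,  v_g = (1/(fρ)) ∂P/∂x
u_g = −(−2.2×10⁻³)/(−1.43×10⁻⁴ × 1.15) = −13.4 m/s;  v_g = (−2.5×10⁻³)/(−1.43×10⁻⁴ × 1.15) = 15.2 m/s
|V_g| = √(u_g² + v_g²) = 20.3 m/s

20.3 m/s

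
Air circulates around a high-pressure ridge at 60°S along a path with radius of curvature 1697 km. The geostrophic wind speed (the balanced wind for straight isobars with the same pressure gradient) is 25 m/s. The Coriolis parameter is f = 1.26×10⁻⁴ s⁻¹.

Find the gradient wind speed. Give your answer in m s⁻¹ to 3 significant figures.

Around a high, pressure-gradient force acts outward with centrifugal, so Coriolis balances both:
fV = (1/ρ)|∂P/∂n| + V²/R  →  V² − fR·V + fR·V_g = 0
With fR = 1.26×10⁻⁴ × 1697×10³ m = 214 m/s:
V = [fR − √((fR)² − 4 fR V_g)]/2 = [214 − √(214² − 4×214×25)]/2 = 28.9 m/s
Supergeostrophic (V > V_g = 25 m/s), as expected around a high.

28.9 m s⁻¹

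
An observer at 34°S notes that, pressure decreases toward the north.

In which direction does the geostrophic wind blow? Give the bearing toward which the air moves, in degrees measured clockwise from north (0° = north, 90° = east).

The pressure-gradient force points toward the north (bearing 000°).
Geostrophic balance: in the Southern Hemisphere the Coriolis force deflects motion to the left, so the geostrophic wind blows 90° to the left of the pressure-gradient force (low pressure on the right).
Rotating 000° by 90° counterclockwise gives 270° — the wind blows toward the west.

270°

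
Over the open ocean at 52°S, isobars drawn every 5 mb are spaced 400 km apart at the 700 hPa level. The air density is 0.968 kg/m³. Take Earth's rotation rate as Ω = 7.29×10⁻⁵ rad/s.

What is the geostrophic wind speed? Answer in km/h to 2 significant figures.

Coriolis parameter at 52°S:
f = 2Ω sin φ = 2 × 7.29×10⁻⁵ × sin 52° = 1.15×10⁻⁴ s⁻¹
Pressure gradient: |∂P/∂n| = 500 Pa / 400000 m = 1.25×10⁻³ Pa/m
Geostrophic balance (pressure-gradient force = Coriolis force):
V_g = (1/(fρ)) |∂P/∂n| = 1.25×10⁻³ / (1.15×10⁻⁴ × 0.968) = 11.2 m/s
Converting: 11.2 m/s × 3.6 = 40 km/h

40 km/h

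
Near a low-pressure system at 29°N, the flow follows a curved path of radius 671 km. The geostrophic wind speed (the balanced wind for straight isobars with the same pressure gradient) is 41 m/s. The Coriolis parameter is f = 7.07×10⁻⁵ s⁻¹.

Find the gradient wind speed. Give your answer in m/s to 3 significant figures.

Around a low, centrifugal force acts outward with Coriolis, so pressure-gradient force balances both:
(1/ρ)|∂P/∂n| = fV + V²/R  →  V² + fR·V − fR·V_g = 0
With fR = 7.07×10⁻⁵ × 671×10³ m = 47.4 m/s:
V = [−fR + √((fR)² + 4 fR V_g)]/2 = [−47.4 + √(47.4² + 4×47.4×41)]/2 = 26.4 m/s
Subgeostrophic (V < V_g = 41 m/s), as expected around a low.

26.4 m/s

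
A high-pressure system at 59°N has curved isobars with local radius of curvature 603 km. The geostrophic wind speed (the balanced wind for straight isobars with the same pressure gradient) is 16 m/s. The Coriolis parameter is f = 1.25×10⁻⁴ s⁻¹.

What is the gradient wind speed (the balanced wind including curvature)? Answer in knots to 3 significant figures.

Around a high, pressure-gradient force acts outward with centrifugal, so Coriolis balances both:
fV = (1/ρ)|∂P/∂n| + V²/R  →  V² − fR·V + fR·V_g = 0
With fR = 1.25×10⁻⁴ × 603×10³ m = 75.4 m/s:
V = [fR − √((fR)² − 4 fR V_g)]/2 = [75.4 − √(75.4² − 4×75.4×16)]/2 = 23 m/s
Supergeostrophic (V > V_g = 16 m/s), as expected around a high.
Converting: 23 m/s × 1.944 = 44.8 knots

44.8 knots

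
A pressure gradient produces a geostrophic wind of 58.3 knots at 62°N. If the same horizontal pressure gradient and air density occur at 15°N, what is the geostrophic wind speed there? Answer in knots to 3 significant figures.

With the same pressure gradient and density, V_g ∝ 1/f ∝ 1/sin φ.
V₂ = V₁ · sin φ₁ / sin φ₂ = 58.3 × sin 62° / sin 15°
V₂ = 58.3 × 0.8829/0.2588 = 199 knots

199 knots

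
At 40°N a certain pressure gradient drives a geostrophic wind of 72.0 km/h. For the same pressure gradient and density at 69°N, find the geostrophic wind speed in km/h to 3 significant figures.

With the same pressure gradient and density, V_g ∝ 1/f ∝ 1/sin φ.
V₂ = V₁ · sin φ₁ / sin φ₂ = 72.0 × sin 40° / sin 69°
V₂ = 72.0 × 0.6428/0.9336 = 49.6 km/h

49.6 km/h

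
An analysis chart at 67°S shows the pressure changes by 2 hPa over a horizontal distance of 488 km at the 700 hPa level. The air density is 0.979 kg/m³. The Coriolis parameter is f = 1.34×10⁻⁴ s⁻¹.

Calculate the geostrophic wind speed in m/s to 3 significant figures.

3.12 m/s

Pressure gradient: |∂P/∂n| = 200 Pa / 488000 m = 4.10×10⁻⁴ Pa/m
Geostrophic balance (pressure-gradient force = Coriolis force):
V_g = (1/(fρ)) |∂P/∂n| = 4.10×10⁻⁴ / (1.34×10⁻⁴ × 0.979) = 3.12 m/s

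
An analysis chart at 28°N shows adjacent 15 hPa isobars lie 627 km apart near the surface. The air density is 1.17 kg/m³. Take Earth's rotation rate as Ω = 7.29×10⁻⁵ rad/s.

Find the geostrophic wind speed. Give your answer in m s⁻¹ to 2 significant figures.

30 m s⁻¹

Coriolis parameter at 28°N:
f = 2Ω sin φ = 2 × 7.29×10⁻⁵ × sin 28° = 6.84×10⁻⁵ s⁻¹
Pressure gradient: |∂P/∂n| = 1500 Pa / 627000 m = 2.39×10⁻³ Pa/m
Geostrophic balance (pressure-gradient force = Coriolis force):
V_g = (1/(fρ)) |∂P/∂n| = 2.39×10⁻³ / (6.84×10⁻⁵ × 1.17) = 29.9 m/s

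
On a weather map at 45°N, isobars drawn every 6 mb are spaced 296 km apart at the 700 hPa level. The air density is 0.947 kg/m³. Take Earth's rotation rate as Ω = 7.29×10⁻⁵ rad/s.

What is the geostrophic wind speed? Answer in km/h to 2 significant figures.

75 km/h

Coriolis parameter at 45°N:
f = 2Ω sin φ = 2 × 7.29×10⁻⁵ × sin 45° = 1.03×10⁻⁴ s⁻¹
Pressure gradient: |∂P/∂n| = 600 Pa / 296000 m = 2.03×10⁻³ Pa/m
Geostrophic balance (pressure-gradient force = Coriolis force):
V_g = (1/(fρ)) |∂P/∂n| = 2.03×10⁻³ / (1.03×10⁻⁴ × 0.947) = 20.8 m/s
Converting: 20.8 m/s × 3.6 = 75 km/h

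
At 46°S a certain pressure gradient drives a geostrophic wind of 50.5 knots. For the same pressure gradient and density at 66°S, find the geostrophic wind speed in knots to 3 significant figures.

With the same pressure gradient and density, V_g ∝ 1/f ∝ 1/sin φ.
V₂ = V₁ · sin φ₁ / sin φ₂ = 50.5 × sin 46° / sin 66°
V₂ = 50.5 × 0.7193/0.9135 = 39.8 knots

39.8 knots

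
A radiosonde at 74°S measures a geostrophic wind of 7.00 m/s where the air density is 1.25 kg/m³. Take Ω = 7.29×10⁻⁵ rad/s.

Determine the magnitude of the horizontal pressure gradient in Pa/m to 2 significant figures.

Coriolis parameter at 74°S:
f = 2Ω sin φ = 2 × 7.29×10⁻⁵ × sin 74° = 1.40×10⁻⁴ s⁻¹
Geostrophic balance rearranged: |∂P/∂n| = f ρ V_g
|∂P/∂n| = 1.40×10⁻⁴ × 1.25 × 7.00 = 1.23×10⁻³ Pa/m

1.2×10⁻³ Pa/m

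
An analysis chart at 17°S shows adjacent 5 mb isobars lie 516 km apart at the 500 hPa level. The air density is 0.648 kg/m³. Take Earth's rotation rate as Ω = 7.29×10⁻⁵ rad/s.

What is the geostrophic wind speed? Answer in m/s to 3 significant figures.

35.1 m/s

Coriolis parameter at 17°S:
f = 2Ω sin φ = 2 × 7.29×10⁻⁵ × sin 17° = 4.26×10⁻⁵ s⁻¹
Pressure gradient: |∂P/∂n| = 500 Pa / 516000 m = 9.69×10⁻⁴ Pa/m
Geostrophic balance (pressure-gradient force = Coriolis force):
V_g = (1/(fρ)) |∂P/∂n| = 9.69×10⁻⁴ / (4.26×10⁻⁵ × 0.648) = 35.1 m/s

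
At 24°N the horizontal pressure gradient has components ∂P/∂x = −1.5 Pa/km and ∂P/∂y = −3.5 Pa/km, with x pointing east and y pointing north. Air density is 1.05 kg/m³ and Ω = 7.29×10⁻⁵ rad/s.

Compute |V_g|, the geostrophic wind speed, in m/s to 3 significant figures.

61.2 m/s

Coriolis parameter at 24°N:
f = 2Ω sin φ = 2 × 7.29×10⁻⁵ × sin 24° = 5.93×10⁻⁵ s⁻¹
Component geostrophic relations (x east, y north):
u_g = −(1/(fρ)) ∂P/∂y,  v_g = (1/(fρ)) ∂P/∂x
u_g = −(−3.5×10⁻³)/(5.93×10⁻⁵ × 1.05) = 56.2 m/s;  v_g = (−1.5×10⁻³)/(5.93×10⁻⁵ × 1.05) = −24.1 m/s
|V_g| = √(u_g² + v_g²) = 61.2 m/s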